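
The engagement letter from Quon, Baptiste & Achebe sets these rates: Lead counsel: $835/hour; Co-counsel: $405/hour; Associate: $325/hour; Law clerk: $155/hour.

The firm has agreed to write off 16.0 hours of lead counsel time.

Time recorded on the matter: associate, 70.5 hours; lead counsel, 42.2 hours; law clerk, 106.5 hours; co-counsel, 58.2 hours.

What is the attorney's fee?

Lead counsel: 42.2 × $835 = $35,237.00
Co-counsel: 58.2 × $405 = $23,571.00
Associate: 70.5 × $325 = $22,912.50
Law clerk: 106.5 × $155 = $16,507.50
Subtotal: $98,228.00
Write-off: 16.0 × $835 = $13,360.00
Total: $98,228.00 − $13,360.00 = $84,868.00

$84,868.00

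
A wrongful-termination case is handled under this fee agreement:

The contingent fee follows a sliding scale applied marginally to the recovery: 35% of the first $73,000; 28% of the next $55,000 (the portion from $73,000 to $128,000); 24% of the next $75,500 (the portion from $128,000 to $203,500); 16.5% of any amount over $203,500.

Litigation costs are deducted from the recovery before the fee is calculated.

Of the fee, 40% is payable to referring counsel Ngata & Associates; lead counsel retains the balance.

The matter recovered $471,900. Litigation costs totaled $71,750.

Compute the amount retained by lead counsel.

$54,910.35

Fee base (net of costs): $471,900 − $71,750 = $400,150
First $73,000 at 35% = $25,550.00
Next $55,000 at 28% = $15,400.00
Next $75,500 at 24% = $18,120.00
Remaining $196,650 at 16.5% = $32,447.25
Fee: $25,550.00 + $15,400.00 + $18,120.00 + $32,447.25 = $91,517.25
Referral share: 40% of $91,517.25 = $36,606.90; lead counsel retains $91,517.25 − $36,606.90 = $54,910.35.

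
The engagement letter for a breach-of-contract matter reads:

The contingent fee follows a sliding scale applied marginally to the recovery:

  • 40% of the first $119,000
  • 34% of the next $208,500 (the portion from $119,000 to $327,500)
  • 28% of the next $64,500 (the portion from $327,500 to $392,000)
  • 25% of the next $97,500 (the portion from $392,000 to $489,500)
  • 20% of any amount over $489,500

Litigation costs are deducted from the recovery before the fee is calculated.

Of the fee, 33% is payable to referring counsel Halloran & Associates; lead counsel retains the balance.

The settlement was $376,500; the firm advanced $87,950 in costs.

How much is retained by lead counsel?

$70,515.49

Fee base (net of costs): $376,500 − $87,950 = $288,550
First $119,000 at 40% = $47,600.00
Remaining $169,550 at 34% = $57,647.00
Fee: $47,600.00 + $57,647.00 = $105,247.00
Referral share: 33% of $105,247.00 = $34,731.51; lead counsel retains $105,247.00 − $34,731.51 = $70,515.49.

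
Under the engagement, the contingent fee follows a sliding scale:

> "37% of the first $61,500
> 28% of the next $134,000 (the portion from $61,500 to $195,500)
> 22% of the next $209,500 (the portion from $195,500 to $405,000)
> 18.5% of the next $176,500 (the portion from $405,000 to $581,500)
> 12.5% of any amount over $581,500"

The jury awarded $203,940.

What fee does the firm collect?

First $61,500 at 37% = $22,755.00
Next $134,000 at 28% = $37,520.00
Remaining $8,440 at 22% = $1,856.80
Fee: $22,755.00 + $37,520.00 + $1,856.80 = $62,131.80

$62,131.80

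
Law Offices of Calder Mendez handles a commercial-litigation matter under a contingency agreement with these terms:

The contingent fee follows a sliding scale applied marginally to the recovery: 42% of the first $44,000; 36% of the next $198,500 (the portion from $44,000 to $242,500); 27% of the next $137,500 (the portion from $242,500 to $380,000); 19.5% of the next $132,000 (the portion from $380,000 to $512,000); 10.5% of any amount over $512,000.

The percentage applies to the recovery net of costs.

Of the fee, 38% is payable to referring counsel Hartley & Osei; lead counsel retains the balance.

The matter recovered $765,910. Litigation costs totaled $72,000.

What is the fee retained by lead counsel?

Fee base (net of costs): $765,910 − $72,000 = $693,910
First $44,000 at 42% = $18,480.00
Next $198,500 at 36% = $71,460.00
Next $137,500 at 27% = $37,125.00
Next $132,000 at 19.5% = $25,740.00
Remaining $181,910 at 10.5% = $19,100.55
Fee: $18,480.00 + $71,460.00 + $37,125.00 + $25,740.00 + $19,100.55 = $171,905.55
Referral share: 38% of $171,905.55 = $65,324.11; lead counsel retains $171,905.55 − $65,324.11 = $106,581.44.

$106,581.44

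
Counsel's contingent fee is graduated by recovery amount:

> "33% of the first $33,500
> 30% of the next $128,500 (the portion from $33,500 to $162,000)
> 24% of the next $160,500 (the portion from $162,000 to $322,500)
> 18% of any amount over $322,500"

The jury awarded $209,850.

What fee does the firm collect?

$61,089.00

First $33,500 at 33% = $11,055.00
Next $128,500 at 30% = $38,550.00
Remaining $47,850 at 24% = $11,484.00
Fee: $11,055.00 + $38,550.00 + $11,484.00 = $61,089.00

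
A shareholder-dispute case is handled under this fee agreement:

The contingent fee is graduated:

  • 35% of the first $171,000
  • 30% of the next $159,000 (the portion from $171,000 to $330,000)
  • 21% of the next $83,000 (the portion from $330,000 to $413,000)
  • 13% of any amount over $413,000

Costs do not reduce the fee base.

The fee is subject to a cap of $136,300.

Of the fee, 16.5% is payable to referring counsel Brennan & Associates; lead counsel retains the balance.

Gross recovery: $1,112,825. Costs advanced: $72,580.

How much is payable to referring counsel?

Fee base is the gross recovery, $1,112,825; costs are reimbursed separately.
First $171,000 at 35% = $59,850.00
Next $159,000 at 30% = $47,700.00
Next $83,000 at 21% = $17,430.00
Remaining $699,825 at 13% = $90,977.25
Fee: $59,850.00 + $47,700.00 + $17,430.00 + $90,977.25 = $215,957.25
$215,957.25 exceeds the $136,300 cap, so the fee is capped at $136,300.00.
Referral share: 16.5% of $136,300.00 = $22,489.50; lead counsel retains $136,300.00 − $22,489.50 = $113,810.50.

$22,489.50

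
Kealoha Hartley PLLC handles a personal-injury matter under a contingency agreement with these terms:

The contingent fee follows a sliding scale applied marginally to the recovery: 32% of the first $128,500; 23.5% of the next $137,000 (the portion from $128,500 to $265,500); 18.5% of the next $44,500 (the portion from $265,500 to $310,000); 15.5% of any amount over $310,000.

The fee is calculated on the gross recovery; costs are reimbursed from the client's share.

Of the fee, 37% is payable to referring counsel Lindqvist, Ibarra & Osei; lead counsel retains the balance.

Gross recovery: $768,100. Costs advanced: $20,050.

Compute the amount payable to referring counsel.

$56,444.61

Fee base is the gross recovery, $768,100; costs are reimbursed separately.
First $128,500 at 32% = $41,120.00
Next $137,000 at 23.5% = $32,195.00
Next $44,500 at 18.5% = $8,232.50
Remaining $458,100 at 15.5% = $71,005.50
Fee: $41,120.00 + $32,195.00 + $8,232.50 + $71,005.50 = $152,553.00
Referral share: 37% of $152,553.00 = $56,444.61; lead counsel retains $152,553.00 − $56,444.61 = $96,108.39.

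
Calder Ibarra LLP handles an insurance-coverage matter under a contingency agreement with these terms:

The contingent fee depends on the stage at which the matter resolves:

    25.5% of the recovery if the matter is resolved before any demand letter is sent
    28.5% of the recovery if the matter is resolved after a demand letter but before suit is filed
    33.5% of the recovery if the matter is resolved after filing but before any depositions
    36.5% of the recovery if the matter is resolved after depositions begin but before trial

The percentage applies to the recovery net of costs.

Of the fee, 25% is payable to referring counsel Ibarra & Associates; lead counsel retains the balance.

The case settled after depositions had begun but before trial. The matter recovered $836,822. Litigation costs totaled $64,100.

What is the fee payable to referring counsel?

Fee base (net of costs): $836,822 − $64,100 = $772,722
The matter settled after depositions had begun but before trial, so the 36.5% rate applies.
$772,722 × 36.5% = $282,043.53
Referral share: 25% of $282,043.53 = $70,510.88; lead counsel retains $282,043.53 − $70,510.88 = $211,532.65.

$70,510.88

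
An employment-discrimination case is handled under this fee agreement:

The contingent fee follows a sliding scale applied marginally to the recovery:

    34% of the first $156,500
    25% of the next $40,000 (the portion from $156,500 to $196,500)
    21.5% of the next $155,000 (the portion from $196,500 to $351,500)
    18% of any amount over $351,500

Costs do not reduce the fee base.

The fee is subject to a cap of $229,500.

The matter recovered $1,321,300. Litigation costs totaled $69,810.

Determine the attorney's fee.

$229,500.00

Fee base is the gross recovery, $1,321,300; costs are reimbursed separately.
First $156,500 at 34% = $53,210.00
Next $40,000 at 25% = $10,000.00
Next $155,000 at 21.5% = $33,325.00
Remaining $969,800 at 18% = $174,564.00
Fee: $53,210.00 + $10,000.00 + $33,325.00 + $174,564.00 = $271,099.00
$271,099.00 exceeds the $229,500 cap, so the fee is capped at $229,500.00.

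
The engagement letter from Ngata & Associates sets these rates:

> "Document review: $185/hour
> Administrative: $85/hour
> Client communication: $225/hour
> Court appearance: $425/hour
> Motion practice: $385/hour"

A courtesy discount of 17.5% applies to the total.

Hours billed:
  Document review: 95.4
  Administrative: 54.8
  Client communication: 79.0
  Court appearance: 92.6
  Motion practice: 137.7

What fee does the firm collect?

Document review: 95.4 × $185 = $17,649.00
Administrative: 54.8 × $85 = $4,658.00
Client communication: 79.0 × $225 = $17,775.00
Court appearance: 92.6 × $425 = $39,355.00
Motion practice: 137.7 × $385 = $53,014.50
Subtotal: $132,451.50
Less 17.5% discount: −$23,179.01
Total: $132,451.50 − $23,179.01 = $109,272.49

$109,272.49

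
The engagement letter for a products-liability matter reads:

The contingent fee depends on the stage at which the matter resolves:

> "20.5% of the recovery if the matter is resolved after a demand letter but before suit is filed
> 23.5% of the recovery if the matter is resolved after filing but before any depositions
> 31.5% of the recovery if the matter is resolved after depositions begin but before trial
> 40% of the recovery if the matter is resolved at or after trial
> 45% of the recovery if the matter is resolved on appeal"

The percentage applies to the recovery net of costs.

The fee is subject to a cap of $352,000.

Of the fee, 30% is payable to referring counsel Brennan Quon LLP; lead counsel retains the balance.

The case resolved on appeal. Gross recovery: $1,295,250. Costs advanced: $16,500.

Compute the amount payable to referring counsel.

Fee base (net of costs): $1,295,250 − $16,500 = $1,278,750
The matter resolved on appeal, so the 45% rate applies.
$1,278,750 × 45% = $575,437.50
$575,437.50 exceeds the $352,000 cap, so the fee is capped at $352,000.00.
Referral share: 30% of $352,000.00 = $105,600.00; lead counsel retains $352,000.00 − $105,600.00 = $246,400.00.

$105,600.00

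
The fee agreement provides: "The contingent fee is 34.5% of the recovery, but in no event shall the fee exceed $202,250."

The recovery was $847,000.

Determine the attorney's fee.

34.5% of $847,000 = $292,215.00
That exceeds the $202,250 cap, so the fee is capped at $202,250.

$202,250.00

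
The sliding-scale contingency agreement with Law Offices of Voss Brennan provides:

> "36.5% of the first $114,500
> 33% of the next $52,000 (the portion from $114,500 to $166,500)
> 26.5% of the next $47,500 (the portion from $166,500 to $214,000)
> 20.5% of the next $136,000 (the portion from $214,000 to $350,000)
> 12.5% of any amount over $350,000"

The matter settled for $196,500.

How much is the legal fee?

First $114,500 at 36.5% = $41,792.50
Next $52,000 at 33% = $17,160.00
Remaining $30,000 at 26.5% = $7,950.00
Fee: $41,792.50 + $17,160.00 + $7,950.00 = $66,902.50

$66,902.50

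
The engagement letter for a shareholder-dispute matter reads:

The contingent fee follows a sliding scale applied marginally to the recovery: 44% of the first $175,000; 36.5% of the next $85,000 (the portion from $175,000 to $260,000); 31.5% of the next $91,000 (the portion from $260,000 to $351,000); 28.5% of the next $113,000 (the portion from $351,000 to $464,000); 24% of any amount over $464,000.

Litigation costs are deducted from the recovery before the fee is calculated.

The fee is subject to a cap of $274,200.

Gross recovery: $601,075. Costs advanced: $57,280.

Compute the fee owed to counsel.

$188,045.80

Fee base (net of costs): $601,075 − $57,280 = $543,795
First $175,000 at 44% = $77,000.00
Next $85,000 at 36.5% = $31,025.00
Next $91,000 at 31.5% = $28,665.00
Next $113,000 at 28.5% = $32,205.00
Remaining $79,795 at 24% = $19,150.80
Fee: $77,000.00 + $31,025.00 + $28,665.00 + $32,205.00 + $19,150.80 = $188,045.80
$188,045.80 is under the $274,200 cap.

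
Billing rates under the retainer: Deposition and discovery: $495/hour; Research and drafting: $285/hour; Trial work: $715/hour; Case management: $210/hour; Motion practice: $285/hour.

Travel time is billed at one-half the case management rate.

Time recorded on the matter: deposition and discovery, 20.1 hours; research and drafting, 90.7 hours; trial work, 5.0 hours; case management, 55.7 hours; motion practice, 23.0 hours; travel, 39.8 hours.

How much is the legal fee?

Deposition and discovery: 20.1 × $495 = $9,949.50
Research and drafting: 90.7 × $285 = $25,849.50
Trial work: 5.0 × $715 = $3,575.00
Case management: 55.7 × $210 = $11,697.00
Motion practice: 23.0 × $285 = $6,555.00
Subtotal: $9,949.50 + $25,849.50 + $3,575.00 + $11,697.00 + $6,555.00 = $57,626.00
Travel: 39.8 × ($210 ÷ 2) = 39.8 × $105.00 = $4,179.00
Total: $57,626.00 + $4,179.00 = $61,805.00

$61,805.00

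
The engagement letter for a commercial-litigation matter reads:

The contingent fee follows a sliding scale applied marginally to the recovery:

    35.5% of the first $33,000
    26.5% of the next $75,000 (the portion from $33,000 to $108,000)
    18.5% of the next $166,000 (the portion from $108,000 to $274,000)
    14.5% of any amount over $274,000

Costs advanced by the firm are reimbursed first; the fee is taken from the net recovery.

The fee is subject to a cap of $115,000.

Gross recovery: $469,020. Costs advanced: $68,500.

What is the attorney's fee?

Fee base (net of costs): $469,020 − $68,500 = $400,520
First $33,000 at 35.5% = $11,715.00
Next $75,000 at 26.5% = $19,875.00
Next $166,000 at 18.5% = $30,710.00
Remaining $126,520 at 14.5% = $18,345.40
Fee: $11,715.00 + $19,875.00 + $30,710.00 + $18,345.40 = $80,645.40
$80,645.40 is under the $115,000 cap.

$80,645.40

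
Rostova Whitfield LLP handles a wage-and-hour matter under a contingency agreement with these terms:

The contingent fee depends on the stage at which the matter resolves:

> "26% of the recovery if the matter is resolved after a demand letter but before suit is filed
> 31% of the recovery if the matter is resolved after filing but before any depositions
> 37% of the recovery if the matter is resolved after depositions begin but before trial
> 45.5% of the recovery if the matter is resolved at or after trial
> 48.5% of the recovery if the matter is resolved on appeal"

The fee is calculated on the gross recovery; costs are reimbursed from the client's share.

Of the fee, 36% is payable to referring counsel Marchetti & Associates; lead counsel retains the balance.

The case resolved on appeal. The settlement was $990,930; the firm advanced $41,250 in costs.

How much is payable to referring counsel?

Fee base is the gross recovery, $990,930; costs are reimbursed separately.
The matter resolved on appeal, so the 48.5% rate applies.
$990,930 × 48.5% = $480,601.05
Referral share: 36% of $480,601.05 = $173,016.38; lead counsel retains $480,601.05 − $173,016.38 = $307,584.67.

$173,016.38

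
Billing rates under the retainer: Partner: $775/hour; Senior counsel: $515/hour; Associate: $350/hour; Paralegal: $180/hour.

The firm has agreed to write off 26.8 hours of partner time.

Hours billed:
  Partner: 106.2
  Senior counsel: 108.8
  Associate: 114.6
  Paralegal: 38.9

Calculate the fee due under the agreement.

Partner: 106.2 × $775 = $82,305.00
Senior counsel: 108.8 × $515 = $56,032.00
Associate: 114.6 × $350 = $40,110.00
Paralegal: 38.9 × $180 = $7,002.00
Subtotal: $185,449.00
Write-off: 26.8 × $775 = $20,770.00
Total: $185,449.00 − $20,770.00 = $164,679.00

$164,679.00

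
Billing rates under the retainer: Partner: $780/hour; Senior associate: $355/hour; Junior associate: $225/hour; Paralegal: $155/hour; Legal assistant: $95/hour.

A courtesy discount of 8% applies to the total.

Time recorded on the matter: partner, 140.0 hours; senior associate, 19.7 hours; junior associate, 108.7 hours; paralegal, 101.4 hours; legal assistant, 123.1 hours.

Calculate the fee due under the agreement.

$154,617.50

Partner: 140.0 × $780 = $109,200.00
Senior associate: 19.7 × $355 = $6,993.50
Junior associate: 108.7 × $225 = $24,457.50
Paralegal: 101.4 × $155 = $15,717.00
Legal assistant: 123.1 × $95 = $11,694.50
Subtotal: $168,062.50
Less 8% discount: −$13,445.00
Total: $168,062.50 − $13,445.00 = $154,617.50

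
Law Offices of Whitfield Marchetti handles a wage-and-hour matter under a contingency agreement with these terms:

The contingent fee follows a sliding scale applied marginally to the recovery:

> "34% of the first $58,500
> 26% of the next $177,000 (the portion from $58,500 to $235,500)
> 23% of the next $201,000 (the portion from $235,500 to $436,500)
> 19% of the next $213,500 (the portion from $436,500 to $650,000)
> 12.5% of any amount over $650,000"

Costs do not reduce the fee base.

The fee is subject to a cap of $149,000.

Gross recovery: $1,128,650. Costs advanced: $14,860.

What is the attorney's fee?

$149,000.00

Fee base is the gross recovery, $1,128,650; costs are reimbursed separately.
First $58,500 at 34% = $19,890.00
Next $177,000 at 26% = $46,020.00
Next $201,000 at 23% = $46,230.00
Next $213,500 at 19% = $40,565.00
Remaining $478,650 at 12.5% = $59,831.25
Fee: $19,890.00 + $46,020.00 + $46,230.00 + $40,565.00 + $59,831.25 = $212,536.25
$212,536.25 exceeds the $149,000 cap, so the fee is capped at $149,000.00.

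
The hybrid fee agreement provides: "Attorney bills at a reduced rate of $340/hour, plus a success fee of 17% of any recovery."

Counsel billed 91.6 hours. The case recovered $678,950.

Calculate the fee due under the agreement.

$146,565.50

Hourly: 91.6 × $340 = $31,144.00
Success fee: 17% of $678,950 = $115,421.50
Total: $31,144.00 + $115,421.50 = $146,565.50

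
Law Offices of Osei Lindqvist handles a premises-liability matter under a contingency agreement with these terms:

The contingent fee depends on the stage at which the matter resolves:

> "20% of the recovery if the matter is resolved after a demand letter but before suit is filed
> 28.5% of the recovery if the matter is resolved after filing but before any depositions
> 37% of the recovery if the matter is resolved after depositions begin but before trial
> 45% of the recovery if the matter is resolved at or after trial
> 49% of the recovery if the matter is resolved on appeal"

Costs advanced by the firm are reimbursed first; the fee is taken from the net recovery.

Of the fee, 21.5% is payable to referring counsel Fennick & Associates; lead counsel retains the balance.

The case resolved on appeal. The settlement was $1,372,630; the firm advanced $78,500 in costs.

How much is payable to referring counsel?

$136,336.60

Fee base (net of costs): $1,372,630 − $78,500 = $1,294,130
The matter resolved on appeal, so the 49% rate applies.
$1,294,130 × 49% = $634,123.70
Referral share: 21.5% of $634,123.70 = $136,336.60; lead counsel retains $634,123.70 − $136,336.60 = $497,787.10.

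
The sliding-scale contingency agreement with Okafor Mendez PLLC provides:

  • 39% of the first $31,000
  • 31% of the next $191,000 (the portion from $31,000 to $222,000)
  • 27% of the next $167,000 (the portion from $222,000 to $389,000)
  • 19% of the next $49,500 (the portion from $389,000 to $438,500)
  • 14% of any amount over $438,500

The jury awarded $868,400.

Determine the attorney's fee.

$185,981.00

First $31,000 at 39% = $12,090.00
Next $191,000 at 31% = $59,210.00
Next $167,000 at 27% = $45,090.00
Next $49,500 at 19% = $9,405.00
Remaining $429,900 at 14% = $60,186.00
Fee: $12,090.00 + $59,210.00 + $45,090.00 + $9,405.00 + $60,186.00 = $185,981.00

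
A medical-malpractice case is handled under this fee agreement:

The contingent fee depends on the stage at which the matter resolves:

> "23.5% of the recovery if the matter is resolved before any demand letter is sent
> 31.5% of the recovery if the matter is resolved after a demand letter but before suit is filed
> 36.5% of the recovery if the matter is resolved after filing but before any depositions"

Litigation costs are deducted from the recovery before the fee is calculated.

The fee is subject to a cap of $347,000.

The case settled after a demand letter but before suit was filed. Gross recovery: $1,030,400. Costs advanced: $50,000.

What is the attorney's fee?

$308,826.00

Fee base (net of costs): $1,030,400 − $50,000 = $980,400
The matter settled after a demand letter but before suit was filed, so the 31.5% rate applies.
$980,400 × 31.5% = $308,826.00
$308,826.00 is under the $347,000 cap.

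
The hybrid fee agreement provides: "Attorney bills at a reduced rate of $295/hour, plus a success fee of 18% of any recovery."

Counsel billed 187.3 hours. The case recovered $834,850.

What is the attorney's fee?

Hourly: 187.3 × $295 = $55,253.50
Success fee: 18% of $834,850 = $150,273.00
Total: $55,253.50 + $150,273.00 = $205,526.50

$205,526.50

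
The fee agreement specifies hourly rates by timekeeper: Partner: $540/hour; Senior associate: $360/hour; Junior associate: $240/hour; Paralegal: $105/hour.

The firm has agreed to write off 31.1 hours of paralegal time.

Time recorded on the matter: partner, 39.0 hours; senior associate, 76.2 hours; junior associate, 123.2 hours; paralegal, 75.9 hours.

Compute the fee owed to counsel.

Partner: 39.0 × $540 = $21,060.00
Senior associate: 76.2 × $360 = $27,432.00
Junior associate: 123.2 × $240 = $29,568.00
Paralegal: 75.9 × $105 = $7,969.50
Subtotal: $86,029.50
Write-off: 31.1 × $105 = $3,265.50
Total: $86,029.50 − $3,265.50 = $82,764.00

$82,764.00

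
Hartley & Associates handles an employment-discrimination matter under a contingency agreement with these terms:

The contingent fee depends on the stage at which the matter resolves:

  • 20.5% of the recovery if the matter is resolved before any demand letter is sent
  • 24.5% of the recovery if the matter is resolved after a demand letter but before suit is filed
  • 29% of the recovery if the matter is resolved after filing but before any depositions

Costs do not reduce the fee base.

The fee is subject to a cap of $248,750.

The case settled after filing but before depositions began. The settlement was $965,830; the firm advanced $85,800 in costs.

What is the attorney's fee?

Fee base is the gross recovery, $965,830; costs are reimbursed separately.
The matter settled after filing but before depositions began, so the 29% rate applies.
$965,830 × 29% = $280,090.70
$280,090.70 exceeds the $248,750 cap, so the fee is capped at $248,750.00.

$248,750.00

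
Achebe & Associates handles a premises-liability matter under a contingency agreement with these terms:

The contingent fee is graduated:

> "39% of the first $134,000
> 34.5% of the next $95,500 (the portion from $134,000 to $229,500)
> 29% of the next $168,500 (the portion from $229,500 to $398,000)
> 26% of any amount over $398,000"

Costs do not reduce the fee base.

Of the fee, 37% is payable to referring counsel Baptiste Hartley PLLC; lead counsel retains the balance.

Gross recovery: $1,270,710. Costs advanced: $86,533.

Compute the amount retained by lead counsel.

$227,415.57

Fee base is the gross recovery, $1,270,710; costs are reimbursed separately.
First $134,000 at 39% = $52,260.00
Next $95,500 at 34.5% = $32,947.50
Next $168,500 at 29% = $48,865.00
Remaining $872,710 at 26% = $226,904.60
Fee: $52,260.00 + $32,947.50 + $48,865.00 + $226,904.60 = $360,977.10
Referral share: 37% of $360,977.10 = $133,561.53; lead counsel retains $360,977.10 − $133,561.53 = $227,415.57.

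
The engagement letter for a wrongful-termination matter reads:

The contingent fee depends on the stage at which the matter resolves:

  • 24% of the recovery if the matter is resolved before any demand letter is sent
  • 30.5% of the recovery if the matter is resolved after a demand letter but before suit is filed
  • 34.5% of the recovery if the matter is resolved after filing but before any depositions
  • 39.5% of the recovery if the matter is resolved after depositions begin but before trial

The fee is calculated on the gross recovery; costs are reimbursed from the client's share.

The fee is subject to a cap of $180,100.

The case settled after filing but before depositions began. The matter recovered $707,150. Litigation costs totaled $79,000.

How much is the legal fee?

Fee base is the gross recovery, $707,150; costs are reimbursed separately.
The matter settled after filing but before depositions began, so the 34.5% rate applies.
$707,150 × 34.5% = $243,966.75
$243,966.75 exceeds the $180,100 cap, so the fee is capped at $180,100.00.

$180,100.00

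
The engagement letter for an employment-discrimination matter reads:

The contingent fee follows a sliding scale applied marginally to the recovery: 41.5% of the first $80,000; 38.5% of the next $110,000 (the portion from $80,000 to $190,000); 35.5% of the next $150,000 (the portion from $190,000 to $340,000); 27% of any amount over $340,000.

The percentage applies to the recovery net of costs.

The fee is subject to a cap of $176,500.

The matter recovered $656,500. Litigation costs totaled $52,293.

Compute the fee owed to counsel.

$176,500.00

Fee base (net of costs): $656,500 − $52,293 = $604,207
First $80,000 at 41.5% = $33,200.00
Next $110,000 at 38.5% = $42,350.00
Next $150,000 at 35.5% = $53,250.00
Remaining $264,207 at 27% = $71,335.89
Fee: $33,200.00 + $42,350.00 + $53,250.00 + $71,335.89 = $200,135.89
$200,135.89 exceeds the $176,500 cap, so the fee is capped at $176,500.00.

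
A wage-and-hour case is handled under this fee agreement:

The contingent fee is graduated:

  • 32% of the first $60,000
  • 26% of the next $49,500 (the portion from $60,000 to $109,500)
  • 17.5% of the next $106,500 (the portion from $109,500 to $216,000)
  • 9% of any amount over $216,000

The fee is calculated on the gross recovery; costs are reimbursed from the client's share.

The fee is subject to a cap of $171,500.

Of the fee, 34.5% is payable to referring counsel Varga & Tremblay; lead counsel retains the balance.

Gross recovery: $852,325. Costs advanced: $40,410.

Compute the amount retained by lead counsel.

$70,724.77

Fee base is the gross recovery, $852,325; costs are reimbursed separately.
First $60,000 at 32% = $19,200.00
Next $49,500 at 26% = $12,870.00
Next $106,500 at 17.5% = $18,637.50
Remaining $636,325 at 9% = $57,269.25
Fee: $19,200.00 + $12,870.00 + $18,637.50 + $57,269.25 = $107,976.75
$107,976.75 is under the $171,500 cap.
Referral share: 34.5% of $107,976.75 = $37,251.98; lead counsel retains $107,976.75 − $37,251.98 = $70,724.77.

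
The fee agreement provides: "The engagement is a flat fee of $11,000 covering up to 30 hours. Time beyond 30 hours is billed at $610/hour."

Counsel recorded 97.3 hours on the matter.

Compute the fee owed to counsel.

$52,053.00

Flat fee: $11,000.00
Excess hours: 97.3 − 30 = 67.3
Overrun: 67.3 × $610 = $41,053.00
Total: $11,000.00 + $41,053.00 = $52,053.00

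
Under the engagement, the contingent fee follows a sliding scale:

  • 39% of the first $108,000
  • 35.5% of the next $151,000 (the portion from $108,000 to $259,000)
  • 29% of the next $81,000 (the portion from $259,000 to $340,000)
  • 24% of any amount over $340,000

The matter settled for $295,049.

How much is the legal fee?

First $108,000 at 39% = $42,120.00
Next $151,000 at 35.5% = $53,605.00
Remaining $36,049 at 29% = $10,454.21
Fee: $42,120.00 + $53,605.00 + $10,454.21 = $106,179.21

$106,179.21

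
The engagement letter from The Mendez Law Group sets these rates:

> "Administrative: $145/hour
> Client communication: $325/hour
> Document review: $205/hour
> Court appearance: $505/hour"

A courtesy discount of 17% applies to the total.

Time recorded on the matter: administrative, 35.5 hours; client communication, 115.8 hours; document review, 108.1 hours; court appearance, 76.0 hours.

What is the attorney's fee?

$85,758.09

Administrative: 35.5 × $145 = $5,147.50
Client communication: 115.8 × $325 = $37,635.00
Document review: 108.1 × $205 = $22,160.50
Court appearance: 76.0 × $505 = $38,380.00
Subtotal: $103,323.00
Less 17% discount: −$17,564.91
Total: $103,323.00 − $17,564.91 = $85,758.09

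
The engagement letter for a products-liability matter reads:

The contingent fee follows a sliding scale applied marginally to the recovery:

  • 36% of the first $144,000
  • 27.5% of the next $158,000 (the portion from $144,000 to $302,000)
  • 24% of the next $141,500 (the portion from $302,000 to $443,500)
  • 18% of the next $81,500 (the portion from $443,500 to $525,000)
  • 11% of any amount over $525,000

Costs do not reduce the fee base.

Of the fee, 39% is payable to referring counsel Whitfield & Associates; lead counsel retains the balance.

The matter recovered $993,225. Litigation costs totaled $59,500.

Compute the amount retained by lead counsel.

Fee base is the gross recovery, $993,225; costs are reimbursed separately.
First $144,000 at 36% = $51,840.00
Next $158,000 at 27.5% = $43,450.00
Next $141,500 at 24% = $33,960.00
Next $81,500 at 18% = $14,670.00
Remaining $468,225 at 11% = $51,504.75
Fee: $51,840.00 + $43,450.00 + $33,960.00 + $14,670.00 + $51,504.75 = $195,424.75
Referral share: 39% of $195,424.75 = $76,215.65; lead counsel retains $195,424.75 − $76,215.65 = $119,209.10.

$119,209.10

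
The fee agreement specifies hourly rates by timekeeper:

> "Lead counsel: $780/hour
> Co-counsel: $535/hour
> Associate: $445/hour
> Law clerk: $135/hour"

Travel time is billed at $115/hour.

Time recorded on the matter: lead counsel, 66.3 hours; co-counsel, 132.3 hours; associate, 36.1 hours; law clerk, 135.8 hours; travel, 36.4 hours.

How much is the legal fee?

$161,078.00

Lead counsel: 66.3 × $780 = $51,714.00
Co-counsel: 132.3 × $535 = $70,780.50
Associate: 36.1 × $445 = $16,064.50
Law clerk: 135.8 × $135 = $18,333.00
Subtotal: $51,714.00 + $70,780.50 + $16,064.50 + $18,333.00 = $156,892.00
Travel: 36.4 × $115 = $4,186.00
Total: $156,892.00 + $4,186.00 = $161,078.00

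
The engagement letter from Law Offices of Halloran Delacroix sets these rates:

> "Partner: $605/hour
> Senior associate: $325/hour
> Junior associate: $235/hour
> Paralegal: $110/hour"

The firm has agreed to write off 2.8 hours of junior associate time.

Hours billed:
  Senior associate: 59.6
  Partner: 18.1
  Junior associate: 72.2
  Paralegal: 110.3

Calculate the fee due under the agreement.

$58,762.50

Partner: 18.1 × $605 = $10,950.50
Senior associate: 59.6 × $325 = $19,370.00
Junior associate: 72.2 × $235 = $16,967.00
Paralegal: 110.3 × $110 = $12,133.00
Subtotal: $59,420.50
Write-off: 2.8 × $235 = $658.00
Total: $59,420.50 − $658.00 = $58,762.50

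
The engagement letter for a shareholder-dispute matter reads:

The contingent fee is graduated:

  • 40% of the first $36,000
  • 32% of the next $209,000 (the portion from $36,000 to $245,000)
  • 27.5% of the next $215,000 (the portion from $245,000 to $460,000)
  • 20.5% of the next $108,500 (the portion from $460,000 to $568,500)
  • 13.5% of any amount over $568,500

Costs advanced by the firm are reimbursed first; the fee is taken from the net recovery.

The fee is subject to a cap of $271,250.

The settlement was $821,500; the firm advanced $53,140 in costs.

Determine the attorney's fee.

Fee base (net of costs): $821,500 − $53,140 = $768,360
First $36,000 at 40% = $14,400.00
Next $209,000 at 32% = $66,880.00
Next $215,000 at 27.5% = $59,125.00
Next $108,500 at 20.5% = $22,242.50
Remaining $199,860 at 13.5% = $26,981.10
Fee: $14,400.00 + $66,880.00 + $59,125.00 + $22,242.50 + $26,981.10 = $189,628.60
$189,628.60 is under the $271,250 cap.

$189,628.60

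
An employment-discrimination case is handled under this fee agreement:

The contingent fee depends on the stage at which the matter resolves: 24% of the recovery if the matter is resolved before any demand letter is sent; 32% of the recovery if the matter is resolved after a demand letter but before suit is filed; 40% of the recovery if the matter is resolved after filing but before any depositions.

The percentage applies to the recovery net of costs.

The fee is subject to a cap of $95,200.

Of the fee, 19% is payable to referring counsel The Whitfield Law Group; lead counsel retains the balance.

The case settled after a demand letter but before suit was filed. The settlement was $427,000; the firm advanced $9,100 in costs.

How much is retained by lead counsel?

Fee base (net of costs): $427,000 − $9,100 = $417,900
The matter settled after a demand letter but before suit was filed, so the 32% rate applies.
$417,900 × 32% = $133,728.00
$133,728.00 exceeds the $95,200 cap, so the fee is capped at $95,200.00.
Referral share: 19% of $95,200.00 = $18,088.00; lead counsel retains $95,200.00 − $18,088.00 = $77,112.00.

$77,112.00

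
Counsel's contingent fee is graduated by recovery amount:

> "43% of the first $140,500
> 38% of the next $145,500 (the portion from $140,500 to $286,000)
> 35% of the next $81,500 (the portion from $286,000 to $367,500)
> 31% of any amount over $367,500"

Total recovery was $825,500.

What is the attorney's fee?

$286,210.00

First $140,500 at 43% = $60,415.00
Next $145,500 at 38% = $55,290.00
Next $81,500 at 35% = $28,525.00
Remaining $458,000 at 31% = $141,980.00
Fee: $60,415.00 + $55,290.00 + $28,525.00 + $141,980.00 = $286,210.00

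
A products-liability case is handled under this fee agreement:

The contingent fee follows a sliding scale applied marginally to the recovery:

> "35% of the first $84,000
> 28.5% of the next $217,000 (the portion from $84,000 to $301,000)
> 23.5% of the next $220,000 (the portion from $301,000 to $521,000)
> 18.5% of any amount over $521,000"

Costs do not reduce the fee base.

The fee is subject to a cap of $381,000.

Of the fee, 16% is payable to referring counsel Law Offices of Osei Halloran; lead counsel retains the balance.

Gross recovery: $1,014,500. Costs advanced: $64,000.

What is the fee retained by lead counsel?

Fee base is the gross recovery, $1,014,500; costs are reimbursed separately.
First $84,000 at 35% = $29,400.00
Next $217,000 at 28.5% = $61,845.00
Next $220,000 at 23.5% = $51,700.00
Remaining $493,500 at 18.5% = $91,297.50
Fee: $29,400.00 + $61,845.00 + $51,700.00 + $91,297.50 = $234,242.50
$234,242.50 is under the $381,000 cap.
Referral share: 16% of $234,242.50 = $37,478.80; lead counsel retains $234,242.50 − $37,478.80 = $196,763.70.

$196,763.70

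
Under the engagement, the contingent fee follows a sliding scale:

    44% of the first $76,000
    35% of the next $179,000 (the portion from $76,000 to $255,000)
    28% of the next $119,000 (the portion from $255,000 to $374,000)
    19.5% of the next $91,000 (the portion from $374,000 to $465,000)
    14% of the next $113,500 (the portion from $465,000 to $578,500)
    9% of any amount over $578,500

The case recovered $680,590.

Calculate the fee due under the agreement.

$172,233.10

First $76,000 at 44% = $33,440.00
Next $179,000 at 35% = $62,650.00
Next $119,000 at 28% = $33,320.00
Next $91,000 at 19.5% = $17,745.00
Next $113,500 at 14% = $15,890.00
Remaining $102,090 at 9% = $9,188.10
Fee: $33,440.00 + $62,650.00 + $33,320.00 + $17,745.00 + $15,890.00 + $9,188.10 = $172,233.10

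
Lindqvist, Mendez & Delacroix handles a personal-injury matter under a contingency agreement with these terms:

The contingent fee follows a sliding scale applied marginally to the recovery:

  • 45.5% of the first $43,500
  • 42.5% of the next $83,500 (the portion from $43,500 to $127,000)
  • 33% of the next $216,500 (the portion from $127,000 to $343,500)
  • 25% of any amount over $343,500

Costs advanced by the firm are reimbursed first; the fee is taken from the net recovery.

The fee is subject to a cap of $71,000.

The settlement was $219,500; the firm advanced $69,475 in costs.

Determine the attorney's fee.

$62,878.25

Fee base (net of costs): $219,500 − $69,475 = $150,025
First $43,500 at 45.5% = $19,792.50
Next $83,500 at 42.5% = $35,487.50
Remaining $23,025 at 33% = $7,598.25
Fee: $19,792.50 + $35,487.50 + $7,598.25 = $62,878.25
$62,878.25 is under the $71,000 cap.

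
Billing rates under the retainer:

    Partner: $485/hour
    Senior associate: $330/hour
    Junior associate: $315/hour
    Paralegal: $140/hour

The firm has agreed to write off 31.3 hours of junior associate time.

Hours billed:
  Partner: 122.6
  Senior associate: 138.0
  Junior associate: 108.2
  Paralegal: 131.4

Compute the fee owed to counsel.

$147,620.50

Partner: 122.6 × $485 = $59,461.00
Senior associate: 138.0 × $330 = $45,540.00
Junior associate: 108.2 × $315 = $34,083.00
Paralegal: 131.4 × $140 = $18,396.00
Subtotal: $157,480.00
Write-off: 31.3 × $315 = $9,859.50
Total: $157,480.00 − $9,859.50 = $147,620.50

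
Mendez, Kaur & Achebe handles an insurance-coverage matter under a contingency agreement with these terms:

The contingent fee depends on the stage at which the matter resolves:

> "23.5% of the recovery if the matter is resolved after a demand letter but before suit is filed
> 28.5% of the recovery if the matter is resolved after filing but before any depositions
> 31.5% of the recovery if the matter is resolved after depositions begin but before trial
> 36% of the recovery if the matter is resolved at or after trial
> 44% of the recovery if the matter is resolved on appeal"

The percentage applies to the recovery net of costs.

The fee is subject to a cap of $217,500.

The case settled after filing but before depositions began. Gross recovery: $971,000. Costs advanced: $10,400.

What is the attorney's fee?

Fee base (net of costs): $971,000 − $10,400 = $960,600
The matter settled after filing but before depositions began, so the 28.5% rate applies.
$960,600 × 28.5% = $273,771.00
$273,771.00 exceeds the $217,500 cap, so the fee is capped at $217,500.00.

$217,500.00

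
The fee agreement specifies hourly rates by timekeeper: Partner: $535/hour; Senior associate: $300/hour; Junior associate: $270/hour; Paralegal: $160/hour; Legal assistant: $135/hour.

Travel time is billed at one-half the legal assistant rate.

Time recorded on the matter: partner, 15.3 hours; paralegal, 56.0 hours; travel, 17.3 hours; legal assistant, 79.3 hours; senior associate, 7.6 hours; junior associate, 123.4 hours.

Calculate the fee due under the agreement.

Partner: 15.3 × $535 = $8,185.50
Senior associate: 7.6 × $300 = $2,280.00
Junior associate: 123.4 × $270 = $33,318.00
Paralegal: 56.0 × $160 = $8,960.00
Legal assistant: 79.3 × $135 = $10,705.50
Subtotal: $8,185.50 + $2,280.00 + $33,318.00 + $8,960.00 + $10,705.50 = $63,449.00
Travel: 17.3 × ($135 ÷ 2) = 17.3 × $67.50 = $1,167.75
Total: $63,449.00 + $1,167.75 = $64,616.75

$64,616.75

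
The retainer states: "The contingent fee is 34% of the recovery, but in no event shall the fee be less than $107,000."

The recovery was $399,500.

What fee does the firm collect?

$135,830.00

34% of $399,500 = $135,830.00
That exceeds the $107,000 minimum.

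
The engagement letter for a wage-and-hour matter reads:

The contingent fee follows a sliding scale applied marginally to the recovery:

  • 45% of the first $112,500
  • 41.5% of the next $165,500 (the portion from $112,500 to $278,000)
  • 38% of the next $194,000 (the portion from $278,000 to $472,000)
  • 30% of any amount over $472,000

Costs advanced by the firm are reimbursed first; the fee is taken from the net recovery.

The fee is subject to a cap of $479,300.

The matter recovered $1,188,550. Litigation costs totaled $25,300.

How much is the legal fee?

Fee base (net of costs): $1,188,550 − $25,300 = $1,163,250
First $112,500 at 45% = $50,625.00
Next $165,500 at 41.5% = $68,682.50
Next $194,000 at 38% = $73,720.00
Remaining $691,250 at 30% = $207,375.00
Fee: $50,625.00 + $68,682.50 + $73,720.00 + $207,375.00 = $400,402.50
$400,402.50 is under the $479,300 cap.

$400,402.50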